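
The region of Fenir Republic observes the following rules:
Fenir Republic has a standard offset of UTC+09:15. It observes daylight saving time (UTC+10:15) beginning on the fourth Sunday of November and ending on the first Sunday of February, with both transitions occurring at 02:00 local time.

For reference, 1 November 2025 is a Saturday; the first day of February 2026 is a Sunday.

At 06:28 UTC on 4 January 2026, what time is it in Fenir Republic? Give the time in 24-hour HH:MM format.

16:43

1 November 2025 is a Saturday, so the first Sunday is November 2 and the fourth is November 23.
1 February 2026 is a Sunday, so the first Sunday is February 1.
At the standard offset (UTC+09:15), 06:28 UTC + 9h15m = 15:43 Fenir Republic standard time.
The standard-time date in Fenir Republic, 4 January 2026, lies within the daylight-saving period (23 November 2025 – 1 February 2026), so Fenir Republic is on daylight time, UTC+10:15.
06:28 UTC + 10h15m = 16:43 local.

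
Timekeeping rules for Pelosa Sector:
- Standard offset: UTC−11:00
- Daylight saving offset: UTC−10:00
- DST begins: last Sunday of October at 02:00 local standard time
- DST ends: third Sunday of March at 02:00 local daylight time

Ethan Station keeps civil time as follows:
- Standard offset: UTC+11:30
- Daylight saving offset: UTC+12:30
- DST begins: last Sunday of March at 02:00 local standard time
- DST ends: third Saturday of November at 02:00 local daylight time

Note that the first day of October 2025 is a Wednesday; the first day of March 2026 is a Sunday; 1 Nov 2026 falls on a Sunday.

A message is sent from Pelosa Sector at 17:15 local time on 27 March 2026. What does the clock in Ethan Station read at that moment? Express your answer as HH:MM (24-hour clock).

15:45

1 October 2025 is a Wednesday, so Sundays fall on 5, 12, 19, 26; the last is October 26.
1 March 2026 is a Sunday, so the first Sunday is March 1 and the third is March 15.
Daylight saving runs 26 October 2025 – 15 March 2026; 27 March 2026 is outside that window, so Pelosa Sector is on standard time at UTC−11:00.
17:15 Pelosa Sector + 11h = 04:15 UTC (rolling into the next day, 28 March 2026).
1 March 2026 is a Sunday, so Sundays fall on 1, 8, 15, 22, 29; the last is March 29.
1 November 2026 is a Sunday, so the first Saturday is November 7 and the third is November 21.
At the standard offset (UTC+11:30), 04:15 UTC + 11h30m = 15:45 Ethan Station standard time.
The standard-time date in Ethan Station, 28 March 2026, does not fall between 29 March and 21 November, so daylight saving is not in effect and Ethan Station is at UTC+11:30.
04:15 UTC + 11h30m = 15:45 Ethan Station.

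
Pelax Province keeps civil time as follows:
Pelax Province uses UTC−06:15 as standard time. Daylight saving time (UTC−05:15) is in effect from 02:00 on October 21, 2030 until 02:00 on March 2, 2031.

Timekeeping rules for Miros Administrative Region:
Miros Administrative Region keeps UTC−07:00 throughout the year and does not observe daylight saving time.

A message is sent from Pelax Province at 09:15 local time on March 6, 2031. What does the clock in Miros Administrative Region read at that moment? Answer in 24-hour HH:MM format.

08:30

March 6, 2031 does not fall between 21 October 2030 and 2 March 2031, so daylight saving is not in effect and Pelax Province is at UTC−06:15.
09:15 Pelax Province + 6h15m = 15:30 UTC.
Miros Administrative Region stays on UTC−07:00 all year.
15:30 UTC − 7h = 08:30 Miros Administrative Region.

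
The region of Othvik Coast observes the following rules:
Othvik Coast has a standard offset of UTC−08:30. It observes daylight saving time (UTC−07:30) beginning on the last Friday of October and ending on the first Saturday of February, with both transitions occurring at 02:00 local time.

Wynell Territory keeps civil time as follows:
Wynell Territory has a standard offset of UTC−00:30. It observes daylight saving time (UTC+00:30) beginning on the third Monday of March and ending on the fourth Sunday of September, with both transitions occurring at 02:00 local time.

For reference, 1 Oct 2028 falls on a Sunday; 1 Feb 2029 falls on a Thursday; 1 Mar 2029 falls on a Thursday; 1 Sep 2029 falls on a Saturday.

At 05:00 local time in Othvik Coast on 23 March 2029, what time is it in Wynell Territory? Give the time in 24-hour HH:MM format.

14:00

1 October 2028 is a Sunday, so Fridays fall on 6, 13, 20, 27; the last is October 27.
1 February 2029 is a Thursday, so the first Saturday is February 3.
23 March 2029 is outside the daylight-saving period (27 October 2028 – 3 February 2029), so Othvik Coast is on standard time, UTC−08:30.
05:00 Othvik Coast + 8h30m = 13:30 UTC.
1 March 2029 is a Thursday, so the first Monday is March 5 and the third is March 19.
1 September 2029 is a Saturday, so the first Sunday is September 2 and the fourth is September 23.
At the standard offset (UTC−00:30), 13:30 UTC − 0h30m = 13:00 Wynell Territory standard time.
The standard-time date in Wynell Territory, 23 March 2029, falls between 19 March and 23 September, so daylight saving is in effect and Wynell Territory is at UTC+00:30.
13:30 UTC + 0h30m = 14:00 Wynell Territory.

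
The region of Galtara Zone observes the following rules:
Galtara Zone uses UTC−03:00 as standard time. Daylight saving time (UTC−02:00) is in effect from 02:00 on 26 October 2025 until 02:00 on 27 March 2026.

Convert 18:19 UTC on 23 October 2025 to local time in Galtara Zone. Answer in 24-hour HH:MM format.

15:19

At the standard offset (UTC−03:00), 18:19 UTC − 3h = 15:19 Galtara Zone standard time.
The standard-time date in Galtara Zone, 23 October 2025, does not fall between 26 October 2025 and 27 March 2026, so daylight saving is not in effect and Galtara Zone is at UTC−03:00.
18:19 UTC − 3h = 15:19 local.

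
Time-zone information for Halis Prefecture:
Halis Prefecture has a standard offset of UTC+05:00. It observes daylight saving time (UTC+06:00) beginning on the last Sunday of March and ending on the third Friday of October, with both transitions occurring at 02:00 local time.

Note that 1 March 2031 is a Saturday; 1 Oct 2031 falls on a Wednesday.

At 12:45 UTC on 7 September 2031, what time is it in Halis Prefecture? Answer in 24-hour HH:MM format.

18:45

1 March 2031 is a Saturday, so Sundays fall on 2, 9, 16, 23, 30; the last is March 30.
1 October 2031 is a Wednesday, so the first Friday is October 3 and the third is October 17.
At the standard offset (UTC+05:00), 12:45 UTC + 5h = 17:45 Halis Prefecture standard time.
The standard-time date in Halis Prefecture, 7 September 2031, falls between 30 March and 17 October, so daylight saving is in effect and Halis Prefecture is at UTC+06:00.
12:45 UTC + 6h = 18:45 local.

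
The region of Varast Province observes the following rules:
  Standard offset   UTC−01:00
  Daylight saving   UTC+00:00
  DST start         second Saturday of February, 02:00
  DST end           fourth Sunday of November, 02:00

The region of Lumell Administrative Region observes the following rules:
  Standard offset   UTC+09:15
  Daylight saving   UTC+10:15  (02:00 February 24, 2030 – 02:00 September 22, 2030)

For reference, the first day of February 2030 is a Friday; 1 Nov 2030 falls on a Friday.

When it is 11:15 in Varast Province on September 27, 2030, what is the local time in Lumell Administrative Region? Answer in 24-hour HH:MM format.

1 February 2030 is a Friday, so the first Saturday is February 2 and the second is February 9.
1 November 2030 is a Friday, so the first Sunday is November 3 and the fourth is November 24.
Daylight saving runs 9 February – 24 November; September 27, 2030 is inside that window, so Varast Province is at UTC+00:00.
11:15 Varast Province − 0h = 11:15 UTC.
At the standard offset (UTC+09:15), 11:15 UTC + 9h15m = 20:30 Lumell Administrative Region standard time.
The standard-time date in Lumell Administrative Region, September 27, 2030, is outside the daylight-saving period (24 February – 22 September), so Lumell Administrative Region is on standard time, UTC+09:15.
11:15 UTC + 9h15m = 20:30 Lumell Administrative Region.

20:30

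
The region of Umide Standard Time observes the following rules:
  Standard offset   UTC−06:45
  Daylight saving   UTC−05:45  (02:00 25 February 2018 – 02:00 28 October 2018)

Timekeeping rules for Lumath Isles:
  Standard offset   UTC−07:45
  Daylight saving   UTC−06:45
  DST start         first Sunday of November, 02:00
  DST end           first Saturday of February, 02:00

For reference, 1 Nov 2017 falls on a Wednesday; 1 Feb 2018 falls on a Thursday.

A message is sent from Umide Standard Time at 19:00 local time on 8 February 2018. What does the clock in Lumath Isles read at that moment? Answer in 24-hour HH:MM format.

8 February 2018 does not fall between 25 February and 28 October, so daylight saving is not in effect and Umide Standard Time is at UTC−06:45.
19:00 Umide Standard Time + 6h45m = 01:45 UTC (rolling into the next day, 9 February 2018).
1 November 2017 is a Wednesday, so the first Sunday is November 5.
1 February 2018 is a Thursday, so the first Saturday is February 3.
At the standard offset (UTC−07:45), 01:45 UTC − 7h45m = 18:00 Lumath Isles standard time (rolling into the previous day, 8 February 2018).
The standard-time date in Lumath Isles, 8 February 2018, is outside the daylight-saving period (5 November 2017 – 3 February 2018), so Lumath Isles is on standard time, UTC−07:45.
01:45 UTC − 7h45m = 18:00 Lumath Isles (rolling into the previous day, 8 February 2018).

18:00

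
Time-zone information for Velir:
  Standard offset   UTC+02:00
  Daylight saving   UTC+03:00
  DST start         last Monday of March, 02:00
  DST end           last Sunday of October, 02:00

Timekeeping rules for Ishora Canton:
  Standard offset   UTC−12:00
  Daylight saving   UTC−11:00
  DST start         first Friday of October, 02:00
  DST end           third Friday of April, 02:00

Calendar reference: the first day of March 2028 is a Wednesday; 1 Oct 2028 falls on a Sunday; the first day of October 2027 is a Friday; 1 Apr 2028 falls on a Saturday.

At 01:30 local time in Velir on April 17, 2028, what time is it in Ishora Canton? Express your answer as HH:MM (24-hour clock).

11:30

1 March 2028 is a Wednesday, so Mondays fall on 6, 13, 20, 27; the last is March 27.
1 October 2028 is a Sunday, so Sundays fall on 1, 8, 15, 22, 29; the last is October 29.
April 17, 2028 lies within the daylight-saving period (27 March – 29 October), so Velir is on daylight time, UTC+03:00.
01:30 Velir − 3h = 22:30 UTC (rolling into the previous day, 16 April 2028).
1 October 2027 is a Friday, so the first Friday is October 1.
1 April 2028 is a Saturday, so the first Friday is April 7 and the third is April 21.
At the standard offset (UTC−12:00), 22:30 UTC − 12h = 10:30 Ishora Canton standard time.
Daylight saving runs 1 October 2027 – 21 April 2028; the standard-time date in Ishora Canton, April 16, 2028, is inside that window, so Ishora Canton is at UTC−11:00.
22:30 UTC − 11h = 11:30 Ishora Canton.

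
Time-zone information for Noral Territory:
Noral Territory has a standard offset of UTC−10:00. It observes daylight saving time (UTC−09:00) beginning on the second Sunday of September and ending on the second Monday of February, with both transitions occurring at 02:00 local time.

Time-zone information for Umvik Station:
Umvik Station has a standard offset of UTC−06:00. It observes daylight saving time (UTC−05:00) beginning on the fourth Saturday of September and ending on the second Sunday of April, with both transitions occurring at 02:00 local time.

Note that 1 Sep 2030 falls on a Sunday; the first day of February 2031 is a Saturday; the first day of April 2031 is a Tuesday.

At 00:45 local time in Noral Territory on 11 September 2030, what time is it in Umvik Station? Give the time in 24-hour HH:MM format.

1 September 2030 is a Sunday, so the first Sunday is September 1 and the second is September 8.
1 February 2031 is a Saturday, so the first Monday is February 3 and the second is February 10.
Daylight saving runs 8 September 2030 – 10 February 2031; 11 September 2030 is inside that window, so Noral Territory is at UTC−09:00.
00:45 Noral Territory + 9h = 09:45 UTC.
1 September 2030 is a Sunday, so the first Saturday is September 7 and the fourth is September 28.
1 April 2031 is a Tuesday, so the first Sunday is April 6 and the second is April 13.
At the standard offset (UTC−06:00), 09:45 UTC − 6h = 03:45 Umvik Station standard time.
The standard-time date in Umvik Station, 11 September 2030, does not fall between 28 September 2030 and 13 April 2031, so daylight saving is not in effect and Umvik Station is at UTC−06:00.
09:45 UTC − 6h = 03:45 Umvik Station.

03:45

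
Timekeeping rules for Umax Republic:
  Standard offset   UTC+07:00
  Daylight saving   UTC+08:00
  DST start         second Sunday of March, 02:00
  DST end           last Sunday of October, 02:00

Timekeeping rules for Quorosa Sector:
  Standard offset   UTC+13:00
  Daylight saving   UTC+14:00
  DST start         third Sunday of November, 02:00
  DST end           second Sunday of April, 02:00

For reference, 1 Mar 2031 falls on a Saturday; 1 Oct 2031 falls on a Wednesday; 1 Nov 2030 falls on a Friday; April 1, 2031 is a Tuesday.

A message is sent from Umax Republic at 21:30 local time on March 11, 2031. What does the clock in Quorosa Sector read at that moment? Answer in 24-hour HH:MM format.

03:30

1 March 2031 is a Saturday, so the first Sunday is March 2 and the second is March 9.
1 October 2031 is a Wednesday, so Sundays fall on 5, 12, 19, 26; the last is October 26.
March 11, 2031 lies within the daylight-saving period (9 March – 26 October), so Umax Republic is on daylight time, UTC+08:00.
21:30 Umax Republic − 8h = 13:30 UTC.
1 November 2030 is a Friday, so the first Sunday is November 3 and the third is November 17.
1 April 2031 is a Tuesday, so the first Sunday is April 6 and the second is April 13.
At the standard offset (UTC+13:00), 13:30 UTC + 13h = 02:30 Quorosa Sector standard time (rolling into the next day, 12 March 2031).
The standard-time date in Quorosa Sector, March 12, 2031, falls between 17 November 2030 and 13 April 2031, so daylight saving is in effect and Quorosa Sector is at UTC+14:00.
13:30 UTC + 14h = 03:30 Quorosa Sector (rolling into the next day, 12 March 2031).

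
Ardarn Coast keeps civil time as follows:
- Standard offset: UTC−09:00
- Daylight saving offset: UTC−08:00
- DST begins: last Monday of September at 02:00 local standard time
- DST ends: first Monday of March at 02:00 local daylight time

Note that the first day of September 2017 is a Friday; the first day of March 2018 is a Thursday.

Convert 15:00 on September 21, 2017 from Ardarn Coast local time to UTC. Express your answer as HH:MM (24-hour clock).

1 September 2017 is a Friday, so Mondays fall on 4, 11, 18, 25; the last is September 25.
1 March 2018 is a Thursday, so the first Monday is March 5.
Daylight saving runs 25 September 2017 – 5 March 2018; September 21, 2017 is outside that window, so Ardarn Coast is on standard time at UTC−09:00.
15:00 local + 9h = 00:00 UTC (rolling into the next day, 22 September 2017).

00:00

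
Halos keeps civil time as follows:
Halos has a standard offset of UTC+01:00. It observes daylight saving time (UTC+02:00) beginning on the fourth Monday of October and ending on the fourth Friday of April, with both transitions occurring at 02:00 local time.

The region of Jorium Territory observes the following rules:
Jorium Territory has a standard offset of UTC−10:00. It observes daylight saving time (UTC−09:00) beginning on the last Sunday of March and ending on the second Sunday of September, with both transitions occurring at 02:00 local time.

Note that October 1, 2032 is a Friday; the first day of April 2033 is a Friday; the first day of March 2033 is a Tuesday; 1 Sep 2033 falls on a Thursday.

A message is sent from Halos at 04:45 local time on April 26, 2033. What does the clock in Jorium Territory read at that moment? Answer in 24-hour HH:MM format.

1 October 2032 is a Friday, so the first Monday is October 4 and the fourth is October 25.
1 April 2033 is a Friday, so the first Friday is April 1 and the fourth is April 22.
April 26, 2033 does not fall between 25 October 2032 and 22 April 2033, so daylight saving is not in effect and Halos is at UTC+01:00.
04:45 Halos − 1h = 03:45 UTC.
1 March 2033 is a Tuesday, so Sundays fall on 6, 13, 20, 27; the last is March 27.
1 September 2033 is a Thursday, so the first Sunday is September 4 and the second is September 11.
At the standard offset (UTC−10:00), 03:45 UTC − 10h = 17:45 Jorium Territory standard time (rolling into the previous day, 25 April 2033).
Daylight saving runs 27 March – 11 September; the standard-time date in Jorium Territory, April 25, 2033, is inside that window, so Jorium Territory is at UTC−09:00.
03:45 UTC − 9h = 18:45 Jorium Territory (rolling into the previous day, 25 April 2033).

18:45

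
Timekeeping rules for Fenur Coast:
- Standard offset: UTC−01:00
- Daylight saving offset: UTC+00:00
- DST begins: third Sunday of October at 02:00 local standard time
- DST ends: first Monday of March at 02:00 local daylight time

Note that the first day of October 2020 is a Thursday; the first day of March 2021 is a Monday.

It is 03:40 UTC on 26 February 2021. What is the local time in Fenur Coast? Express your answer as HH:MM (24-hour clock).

1 October 2020 is a Thursday, so the first Sunday is October 4 and the third is October 18.
1 March 2021 is a Monday, so the first Monday is March 1.
At the standard offset (UTC−01:00), 03:40 UTC − 1h = 02:40 Fenur Coast standard time.
Daylight saving runs 18 October 2020 – 1 March 2021; the standard-time date in Fenur Coast, 26 February 2021, is inside that window, so Fenur Coast is at UTC+00:00.
03:40 UTC + 0h = 03:40 local.

03:40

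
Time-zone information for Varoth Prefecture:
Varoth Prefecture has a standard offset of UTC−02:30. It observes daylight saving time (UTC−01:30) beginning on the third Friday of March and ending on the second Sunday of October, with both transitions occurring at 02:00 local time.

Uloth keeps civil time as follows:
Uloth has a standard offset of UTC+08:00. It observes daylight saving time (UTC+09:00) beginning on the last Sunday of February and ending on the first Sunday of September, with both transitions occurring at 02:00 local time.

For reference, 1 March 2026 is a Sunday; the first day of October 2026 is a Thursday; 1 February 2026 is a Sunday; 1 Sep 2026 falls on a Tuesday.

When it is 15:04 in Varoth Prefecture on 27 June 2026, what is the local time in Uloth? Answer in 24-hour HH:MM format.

01:34

1 March 2026 is a Sunday, so the first Friday is March 6 and the third is March 20.
1 October 2026 is a Thursday, so the first Sunday is October 4 and the second is October 11.
Daylight saving runs 20 March – 11 October; 27 June 2026 is inside that window, so Varoth Prefecture is at UTC−01:30.
15:04 Varoth Prefecture + 1h30m = 16:34 UTC.
1 February 2026 is a Sunday, so Sundays fall on 1, 8, 15, 22; the last is February 22.
1 September 2026 is a Tuesday, so the first Sunday is September 6.
At the standard offset (UTC+08:00), 16:34 UTC + 8h = 00:34 Uloth standard time (rolling into the next day, 28 June 2026).
The standard-time date in Uloth, 28 June 2026, falls between 22 February and 6 September, so daylight saving is in effect and Uloth is at UTC+09:00.
16:34 UTC + 9h = 01:34 Uloth (rolling into the next day, 28 June 2026).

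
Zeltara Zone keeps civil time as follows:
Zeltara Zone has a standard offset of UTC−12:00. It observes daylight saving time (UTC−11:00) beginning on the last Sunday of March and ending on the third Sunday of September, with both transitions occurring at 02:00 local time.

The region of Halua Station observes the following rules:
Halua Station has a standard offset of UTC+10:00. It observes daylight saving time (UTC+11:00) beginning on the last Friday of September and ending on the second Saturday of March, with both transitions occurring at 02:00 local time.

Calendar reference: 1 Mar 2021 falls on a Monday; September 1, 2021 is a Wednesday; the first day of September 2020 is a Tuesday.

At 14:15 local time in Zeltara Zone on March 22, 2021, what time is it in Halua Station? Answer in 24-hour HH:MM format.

12:15

1 March 2021 is a Monday, so Sundays fall on 7, 14, 21, 28; the last is March 28.
1 September 2021 is a Wednesday, so the first Sunday is September 5 and the third is September 19.
March 22, 2021 does not fall between 28 March and 19 September, so daylight saving is not in effect and Zeltara Zone is at UTC−12:00.
14:15 Zeltara Zone + 12h = 02:15 UTC (rolling into the next day, 23 March 2021).
1 September 2020 is a Tuesday, so Fridays fall on 4, 11, 18, 25; the last is September 25.
1 March 2021 is a Monday, so the first Saturday is March 6 and the second is March 13.
At the standard offset (UTC+10:00), 02:15 UTC + 10h = 12:15 Halua Station standard time.
The standard-time date in Halua Station, March 23, 2021, is outside the daylight-saving period (25 September 2020 – 13 March 2021), so Halua Station is on standard time, UTC+10:00.
02:15 UTC + 10h = 12:15 Halua Station.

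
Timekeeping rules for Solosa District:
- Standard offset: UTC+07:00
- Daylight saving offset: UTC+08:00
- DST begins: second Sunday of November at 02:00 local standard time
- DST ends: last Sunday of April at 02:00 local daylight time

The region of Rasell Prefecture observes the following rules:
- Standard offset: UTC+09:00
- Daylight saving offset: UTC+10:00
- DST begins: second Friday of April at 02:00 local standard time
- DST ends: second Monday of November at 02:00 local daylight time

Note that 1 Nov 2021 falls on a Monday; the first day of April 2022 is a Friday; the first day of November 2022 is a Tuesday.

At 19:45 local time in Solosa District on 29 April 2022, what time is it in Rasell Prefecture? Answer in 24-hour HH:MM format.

1 November 2021 is a Monday, so the first Sunday is November 7 and the second is November 14.
1 April 2022 is a Friday, so Sundays fall on 3, 10, 17, 24; the last is April 24.
29 April 2022 does not fall between 14 November 2021 and 24 April 2022, so daylight saving is not in effect and Solosa District is at UTC+07:00.
19:45 Solosa District − 7h = 12:45 UTC.
1 April 2022 is a Friday, so the first Friday is April 1 and the second is April 8.
1 November 2022 is a Tuesday, so the first Monday is November 7 and the second is November 14.
At the standard offset (UTC+09:00), 12:45 UTC + 9h = 21:45 Rasell Prefecture standard time.
The standard-time date in Rasell Prefecture, 29 April 2022, lies within the daylight-saving period (8 April – 14 November), so Rasell Prefecture is on daylight time, UTC+10:00.
12:45 UTC + 10h = 22:45 Rasell Prefecture.

22:45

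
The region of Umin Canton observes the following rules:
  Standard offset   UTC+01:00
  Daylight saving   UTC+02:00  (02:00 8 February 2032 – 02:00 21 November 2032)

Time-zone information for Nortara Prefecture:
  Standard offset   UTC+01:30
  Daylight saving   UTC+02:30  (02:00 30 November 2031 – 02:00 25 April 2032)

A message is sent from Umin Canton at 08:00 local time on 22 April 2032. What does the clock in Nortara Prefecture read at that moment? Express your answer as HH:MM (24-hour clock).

22 April 2032 lies within the daylight-saving period (8 February – 21 November), so Umin Canton is on daylight time, UTC+02:00.
08:00 Umin Canton − 2h = 06:00 UTC.
At the standard offset (UTC+01:30), 06:00 UTC + 1h30m = 07:30 Nortara Prefecture standard time.
The standard-time date in Nortara Prefecture, 22 April 2032, falls between 30 November 2031 and 25 April 2032, so daylight saving is in effect and Nortara Prefecture is at UTC+02:30.
06:00 UTC + 2h30m = 08:30 Nortara Prefecture.

08:30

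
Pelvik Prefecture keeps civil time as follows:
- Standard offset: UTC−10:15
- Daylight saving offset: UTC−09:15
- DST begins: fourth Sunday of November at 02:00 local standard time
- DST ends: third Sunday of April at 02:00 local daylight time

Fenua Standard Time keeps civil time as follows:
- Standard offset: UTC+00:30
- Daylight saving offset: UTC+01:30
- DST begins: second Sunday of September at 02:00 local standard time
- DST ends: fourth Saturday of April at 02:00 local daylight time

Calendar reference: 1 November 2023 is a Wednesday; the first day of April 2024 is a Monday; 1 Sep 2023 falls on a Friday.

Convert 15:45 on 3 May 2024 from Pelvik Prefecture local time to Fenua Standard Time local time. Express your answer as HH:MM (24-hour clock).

1 November 2023 is a Wednesday, so the first Sunday is November 5 and the fourth is November 26.
1 April 2024 is a Monday, so the first Sunday is April 7 and the third is April 21.
3 May 2024 is outside the daylight-saving period (26 November 2023 – 21 April 2024), so Pelvik Prefecture is on standard time, UTC−10:15.
15:45 Pelvik Prefecture + 10h15m = 02:00 UTC (rolling into the next day, 4 May 2024).
1 September 2023 is a Friday, so the first Sunday is September 3 and the second is September 10.
1 April 2024 is a Monday, so the first Saturday is April 6 and the fourth is April 27.
At the standard offset (UTC+00:30), 02:00 UTC + 0h30m = 02:30 Fenua Standard Time standard time.
The standard-time date in Fenua Standard Time, 4 May 2024, does not fall between 10 September 2023 and 27 April 2024, so daylight saving is not in effect and Fenua Standard Time is at UTC+00:30.
02:00 UTC + 0h30m = 02:30 Fenua Standard Time.

02:30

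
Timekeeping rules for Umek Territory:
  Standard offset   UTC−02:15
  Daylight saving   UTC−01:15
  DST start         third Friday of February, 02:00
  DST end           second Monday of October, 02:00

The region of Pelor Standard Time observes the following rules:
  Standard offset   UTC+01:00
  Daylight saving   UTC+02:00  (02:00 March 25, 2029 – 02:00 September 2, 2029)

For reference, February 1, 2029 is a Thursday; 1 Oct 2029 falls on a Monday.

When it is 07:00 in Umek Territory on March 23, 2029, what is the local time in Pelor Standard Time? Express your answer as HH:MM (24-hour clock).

1 February 2029 is a Thursday, so the first Friday is February 2 and the third is February 16.
1 October 2029 is a Monday, so the first Monday is October 1 and the second is October 8.
March 23, 2029 lies within the daylight-saving period (16 February – 8 October), so Umek Territory is on daylight time, UTC−01:15.
07:00 Umek Territory + 1h15m = 08:15 UTC.
At the standard offset (UTC+01:00), 08:15 UTC + 1h = 09:15 Pelor Standard Time standard time.
The standard-time date in Pelor Standard Time, March 23, 2029, is outside the daylight-saving period (25 March – 2 September), so Pelor Standard Time is on standard time, UTC+01:00.
08:15 UTC + 1h = 09:15 Pelor Standard Time.

09:15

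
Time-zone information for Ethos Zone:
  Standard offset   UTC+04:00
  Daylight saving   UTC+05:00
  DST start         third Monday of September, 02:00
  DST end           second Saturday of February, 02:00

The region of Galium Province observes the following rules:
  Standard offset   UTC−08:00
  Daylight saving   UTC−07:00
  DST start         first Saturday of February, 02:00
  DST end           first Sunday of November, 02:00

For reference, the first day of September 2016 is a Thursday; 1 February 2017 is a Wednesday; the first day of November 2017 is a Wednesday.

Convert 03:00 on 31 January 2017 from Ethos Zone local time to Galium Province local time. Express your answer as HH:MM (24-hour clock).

14:00

1 September 2016 is a Thursday, so the first Monday is September 5 and the third is September 19.
1 February 2017 is a Wednesday, so the first Saturday is February 4 and the second is February 11.
31 January 2017 falls between 19 September 2016 and 11 February 2017, so daylight saving is in effect and Ethos Zone is at UTC+05:00.
03:00 Ethos Zone − 5h = 22:00 UTC (rolling into the previous day, 30 January 2017).
1 February 2017 is a Wednesday, so the first Saturday is February 4.
1 November 2017 is a Wednesday, so the first Sunday is November 5.
At the standard offset (UTC−08:00), 22:00 UTC − 8h = 14:00 Galium Province standard time.
The standard-time date in Galium Province, 30 January 2017, is outside the daylight-saving period (4 February – 5 November), so Galium Province is on standard time, UTC−08:00.
22:00 UTC − 8h = 14:00 Galium Province.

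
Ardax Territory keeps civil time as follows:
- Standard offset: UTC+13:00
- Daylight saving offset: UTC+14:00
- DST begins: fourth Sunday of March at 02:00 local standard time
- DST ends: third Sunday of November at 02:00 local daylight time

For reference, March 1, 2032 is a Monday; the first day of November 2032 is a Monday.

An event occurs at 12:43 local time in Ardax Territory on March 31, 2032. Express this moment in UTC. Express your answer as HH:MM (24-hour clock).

22:43

1 March 2032 is a Monday, so the first Sunday is March 7 and the fourth is March 28.
1 November 2032 is a Monday, so the first Sunday is November 7 and the third is November 21.
Daylight saving runs 28 March – 21 November; March 31, 2032 is inside that window, so Ardax Territory is at UTC+14:00.
12:43 local − 14h = 22:43 UTC (rolling into the previous day, 30 March 2032).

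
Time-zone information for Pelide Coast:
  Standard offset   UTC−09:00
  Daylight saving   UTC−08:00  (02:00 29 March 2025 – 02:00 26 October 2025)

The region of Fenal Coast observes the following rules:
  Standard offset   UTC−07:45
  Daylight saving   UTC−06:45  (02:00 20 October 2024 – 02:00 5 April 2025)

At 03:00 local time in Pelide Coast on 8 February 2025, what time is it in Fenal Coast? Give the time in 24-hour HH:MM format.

05:15

Daylight saving runs 29 March – 26 October; 8 February 2025 is outside that window, so Pelide Coast is on standard time at UTC−09:00.
03:00 Pelide Coast + 9h = 12:00 UTC.
At the standard offset (UTC−07:45), 12:00 UTC − 7h45m = 04:15 Fenal Coast standard time.
The standard-time date in Fenal Coast, 8 February 2025, lies within the daylight-saving period (20 October 2024 – 5 April 2025), so Fenal Coast is on daylight time, UTC−06:45.
12:00 UTC − 6h45m = 05:15 Fenal Coast.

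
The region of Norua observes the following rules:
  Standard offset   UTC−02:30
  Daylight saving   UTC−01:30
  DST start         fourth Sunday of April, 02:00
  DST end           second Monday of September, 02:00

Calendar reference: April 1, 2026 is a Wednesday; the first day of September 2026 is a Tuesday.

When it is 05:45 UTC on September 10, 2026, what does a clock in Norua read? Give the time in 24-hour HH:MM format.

04:15

1 April 2026 is a Wednesday, so the first Sunday is April 5 and the fourth is April 26.
1 September 2026 is a Tuesday, so the first Monday is September 7 and the second is September 14.
At the standard offset (UTC−02:30), 05:45 UTC − 2h30m = 03:15 Norua standard time.
The standard-time date in Norua, September 10, 2026, falls between 26 April and 14 September, so daylight saving is in effect and Norua is at UTC−01:30.
05:45 UTC − 1h30m = 04:15 local.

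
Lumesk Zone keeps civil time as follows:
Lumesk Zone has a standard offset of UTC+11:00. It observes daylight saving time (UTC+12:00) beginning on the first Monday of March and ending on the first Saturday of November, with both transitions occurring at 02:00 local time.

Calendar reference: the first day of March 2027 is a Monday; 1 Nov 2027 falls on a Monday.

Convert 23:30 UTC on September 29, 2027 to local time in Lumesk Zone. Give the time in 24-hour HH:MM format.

11:30

1 March 2027 is a Monday, so the first Monday is March 1.
1 November 2027 is a Monday, so the first Saturday is November 6.
At the standard offset (UTC+11:00), 23:30 UTC + 11h = 10:30 Lumesk Zone standard time (rolling into the next day, 30 September 2027).
The standard-time date in Lumesk Zone, September 30, 2027, lies within the daylight-saving period (1 March – 6 November), so Lumesk Zone is on daylight time, UTC+12:00.
23:30 UTC + 12h = 11:30 local (rolling into the next day, 30 September 2027).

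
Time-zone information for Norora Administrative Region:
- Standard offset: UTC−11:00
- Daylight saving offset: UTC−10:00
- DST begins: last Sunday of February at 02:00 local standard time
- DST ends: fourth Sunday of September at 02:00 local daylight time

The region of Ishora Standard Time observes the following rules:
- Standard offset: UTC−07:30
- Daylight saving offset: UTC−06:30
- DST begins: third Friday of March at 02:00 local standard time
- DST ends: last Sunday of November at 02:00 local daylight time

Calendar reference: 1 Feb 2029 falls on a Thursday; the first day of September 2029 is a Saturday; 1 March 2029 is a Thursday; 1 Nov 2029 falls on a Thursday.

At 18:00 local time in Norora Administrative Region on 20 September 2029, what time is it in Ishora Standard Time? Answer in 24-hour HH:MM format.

1 February 2029 is a Thursday, so Sundays fall on 4, 11, 18, 25; the last is February 25.
1 September 2029 is a Saturday, so the first Sunday is September 2 and the fourth is September 23.
20 September 2029 falls between 25 February and 23 September, so daylight saving is in effect and Norora Administrative Region is at UTC−10:00.
18:00 Norora Administrative Region + 10h = 04:00 UTC (rolling into the next day, 21 September 2029).
1 March 2029 is a Thursday, so the first Friday is March 2 and the third is March 16.
1 November 2029 is a Thursday, so Sundays fall on 4, 11, 18, 25; the last is November 25.
At the standard offset (UTC−07:30), 04:00 UTC − 7h30m = 20:30 Ishora Standard Time standard time (rolling into the previous day, 20 September 2029).
The standard-time date in Ishora Standard Time, 20 September 2029, lies within the daylight-saving period (16 March – 25 November), so Ishora Standard Time is on daylight time, UTC−06:30.
04:00 UTC − 6h30m = 21:30 Ishora Standard Time (rolling into the previous day, 20 September 2029).

21:30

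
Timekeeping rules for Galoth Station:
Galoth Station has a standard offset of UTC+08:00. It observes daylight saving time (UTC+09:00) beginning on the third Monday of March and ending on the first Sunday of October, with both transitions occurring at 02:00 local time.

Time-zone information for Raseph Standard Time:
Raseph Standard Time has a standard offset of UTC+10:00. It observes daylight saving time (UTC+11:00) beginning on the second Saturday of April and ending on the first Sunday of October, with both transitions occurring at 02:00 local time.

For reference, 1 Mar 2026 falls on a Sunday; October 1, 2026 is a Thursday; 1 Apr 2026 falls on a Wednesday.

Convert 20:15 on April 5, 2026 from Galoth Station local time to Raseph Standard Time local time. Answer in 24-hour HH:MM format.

1 March 2026 is a Sunday, so the first Monday is March 2 and the third is March 16.
1 October 2026 is a Thursday, so the first Sunday is October 4.
April 5, 2026 falls between 16 March and 4 October, so daylight saving is in effect and Galoth Station is at UTC+09:00.
20:15 Galoth Station − 9h = 11:15 UTC.
1 April 2026 is a Wednesday, so the first Saturday is April 4 and the second is April 11.
1 October 2026 is a Thursday, so the first Sunday is October 4.
At the standard offset (UTC+10:00), 11:15 UTC + 10h = 21:15 Raseph Standard Time standard time.
The standard-time date in Raseph Standard Time, April 5, 2026, does not fall between 11 April and 4 October, so daylight saving is not in effect and Raseph Standard Time is at UTC+10:00.
11:15 UTC + 10h = 21:15 Raseph Standard Time.

21:15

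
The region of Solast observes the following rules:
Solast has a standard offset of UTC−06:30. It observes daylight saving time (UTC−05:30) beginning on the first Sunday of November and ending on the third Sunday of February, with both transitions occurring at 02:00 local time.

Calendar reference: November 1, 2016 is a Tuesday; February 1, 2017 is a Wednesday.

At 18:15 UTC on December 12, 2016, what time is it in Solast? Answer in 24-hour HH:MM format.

12:45

1 November 2016 is a Tuesday, so the first Sunday is November 6.
1 February 2017 is a Wednesday, so the first Sunday is February 5 and the third is February 19.
At the standard offset (UTC−06:30), 18:15 UTC − 6h30m = 11:45 Solast standard time.
The standard-time date in Solast, December 12, 2016, lies within the daylight-saving period (6 November 2016 – 19 February 2017), so Solast is on daylight time, UTC−05:30.
18:15 UTC − 5h30m = 12:45 local.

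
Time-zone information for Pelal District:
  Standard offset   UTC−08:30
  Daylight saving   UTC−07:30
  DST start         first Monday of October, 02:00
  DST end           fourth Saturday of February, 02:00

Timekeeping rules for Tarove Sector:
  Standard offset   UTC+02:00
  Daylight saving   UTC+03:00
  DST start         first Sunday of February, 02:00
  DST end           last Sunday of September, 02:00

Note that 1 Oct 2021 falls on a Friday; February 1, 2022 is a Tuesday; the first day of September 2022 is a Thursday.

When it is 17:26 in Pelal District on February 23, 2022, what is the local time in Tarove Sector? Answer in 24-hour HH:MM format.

03:56

1 October 2021 is a Friday, so the first Monday is October 4.
1 February 2022 is a Tuesday, so the first Saturday is February 5 and the fourth is February 26.
Daylight saving runs 4 October 2021 – 26 February 2022; February 23, 2022 is inside that window, so Pelal District is at UTC−07:30.
17:26 Pelal District + 7h30m = 00:56 UTC (rolling into the next day, 24 February 2022).
1 February 2022 is a Tuesday, so the first Sunday is February 6.
1 September 2022 is a Thursday, so Sundays fall on 4, 11, 18, 25; the last is September 25.
At the standard offset (UTC+02:00), 00:56 UTC + 2h = 02:56 Tarove Sector standard time.
The standard-time date in Tarove Sector, February 24, 2022, lies within the daylight-saving period (6 February – 25 September), so Tarove Sector is on daylight time, UTC+03:00.
00:56 UTC + 3h = 03:56 Tarove Sector.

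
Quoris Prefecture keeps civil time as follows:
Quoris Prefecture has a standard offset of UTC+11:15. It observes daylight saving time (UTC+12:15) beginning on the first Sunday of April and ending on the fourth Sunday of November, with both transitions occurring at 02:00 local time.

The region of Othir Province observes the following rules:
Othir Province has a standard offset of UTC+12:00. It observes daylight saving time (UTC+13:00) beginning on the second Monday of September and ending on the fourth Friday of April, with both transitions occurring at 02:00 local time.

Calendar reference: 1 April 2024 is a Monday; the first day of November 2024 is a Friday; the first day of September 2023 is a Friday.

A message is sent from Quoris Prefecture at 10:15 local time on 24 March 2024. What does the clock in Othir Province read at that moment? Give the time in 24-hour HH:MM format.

12:00

1 April 2024 is a Monday, so the first Sunday is April 7.
1 November 2024 is a Friday, so the first Sunday is November 3 and the fourth is November 24.
Daylight saving runs 7 April – 24 November; 24 March 2024 is outside that window, so Quoris Prefecture is on standard time at UTC+11:15.
10:15 Quoris Prefecture − 11h15m = 23:00 UTC (rolling into the previous day, 23 March 2024).
1 September 2023 is a Friday, so the first Monday is September 4 and the second is September 11.
1 April 2024 is a Monday, so the first Friday is April 5 and the fourth is April 26.
At the standard offset (UTC+12:00), 23:00 UTC + 12h = 11:00 Othir Province standard time (rolling into the next day, 24 March 2024).
Daylight saving runs 11 September 2023 – 26 April 2024; the standard-time date in Othir Province, 24 March 2024, is inside that window, so Othir Province is at UTC+13:00.
23:00 UTC + 13h = 12:00 Othir Province (rolling into the next day, 24 March 2024).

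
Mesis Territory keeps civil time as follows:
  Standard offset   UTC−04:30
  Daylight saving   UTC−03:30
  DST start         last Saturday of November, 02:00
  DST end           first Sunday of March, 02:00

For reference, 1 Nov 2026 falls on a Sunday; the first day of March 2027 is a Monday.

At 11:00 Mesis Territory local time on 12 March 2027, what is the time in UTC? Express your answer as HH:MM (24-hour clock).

1 November 2026 is a Sunday, so Saturdays fall on 7, 14, 21, 28; the last is November 28.
1 March 2027 is a Monday, so the first Sunday is March 7.
12 March 2027 is outside the daylight-saving period (28 November 2026 – 7 March 2027), so Mesis Territory is on standard time, UTC−04:30.
11:00 local + 4h30m = 15:30 UTC.

15:30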